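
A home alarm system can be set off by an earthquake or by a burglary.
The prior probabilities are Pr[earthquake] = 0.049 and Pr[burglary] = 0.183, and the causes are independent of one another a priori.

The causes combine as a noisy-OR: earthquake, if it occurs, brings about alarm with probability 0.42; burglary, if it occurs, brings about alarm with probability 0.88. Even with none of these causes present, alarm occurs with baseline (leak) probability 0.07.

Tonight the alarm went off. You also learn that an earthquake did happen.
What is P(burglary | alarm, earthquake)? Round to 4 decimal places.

Under noisy-OR, P(alarm | causes) = 1 − (1−0.07)·∏(1−qᵢ) over the active causes.
P(alarm | earthquake) = 0.4606×0.817 + 0.935272×0.183 = 0.376310 + 0.171155 = 0.547465
The burglary-present share is 0.935272×0.183 = 0.171155.
Hence the posterior is 0.171155/0.547465 ≈ 0.3126.

P(burglary | alarm, earthquake) ≈ 0.3126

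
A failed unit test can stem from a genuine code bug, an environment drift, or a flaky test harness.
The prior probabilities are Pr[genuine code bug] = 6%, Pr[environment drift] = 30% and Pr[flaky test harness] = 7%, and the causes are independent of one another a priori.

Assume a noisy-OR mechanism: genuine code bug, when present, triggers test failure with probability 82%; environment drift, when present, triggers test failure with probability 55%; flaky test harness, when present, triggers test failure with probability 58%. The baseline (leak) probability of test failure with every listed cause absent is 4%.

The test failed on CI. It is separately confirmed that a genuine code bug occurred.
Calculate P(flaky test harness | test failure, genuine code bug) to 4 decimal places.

Under noisy-OR, P(test failure | causes) = 1 − (1−0.04)·∏(1−qᵢ) over the active causes.
Numerator (weight on configurations with flaky test harness): 0.045444 + 0.020314 = 0.065758
The normalizing constant is 0.8272*0.7*0.93 + 0.927424*0.7*0.07 + 0.92224*0.3*0.93 + 0.967341*0.3*0.07 = 0.861570
P(flaky test harness | test failure, genuine code bug) = 0.065758/0.861570 ≈ 0.0763

P(flaky test harness | test failure, genuine code bug) ≈ 0.0763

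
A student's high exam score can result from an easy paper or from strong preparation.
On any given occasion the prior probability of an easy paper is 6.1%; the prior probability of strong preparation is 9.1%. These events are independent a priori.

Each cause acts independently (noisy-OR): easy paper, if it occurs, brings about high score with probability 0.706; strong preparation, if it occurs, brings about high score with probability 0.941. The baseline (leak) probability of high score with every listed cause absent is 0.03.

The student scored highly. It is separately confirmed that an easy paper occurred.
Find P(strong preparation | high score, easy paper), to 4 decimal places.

P(strong preparation | high score, easy paper) ≈ 0.1210

Under noisy-OR, P(high score | causes) = 1 − (1−0.03)·∏(1−qᵢ) over the active causes.
Sum P(high score|·) weighted by the priors over both values of strong preparation:
  P(high score | easy paper) = 0.71482*0.909 + 0.983174*0.091
        = 0.649771 + 0.089469 = 0.739240
The terms with strong preparation present sum to 0.089469, so
  P(strong preparation | high score, easy paper) = 0.089469 / 0.739240 ≈ 0.1210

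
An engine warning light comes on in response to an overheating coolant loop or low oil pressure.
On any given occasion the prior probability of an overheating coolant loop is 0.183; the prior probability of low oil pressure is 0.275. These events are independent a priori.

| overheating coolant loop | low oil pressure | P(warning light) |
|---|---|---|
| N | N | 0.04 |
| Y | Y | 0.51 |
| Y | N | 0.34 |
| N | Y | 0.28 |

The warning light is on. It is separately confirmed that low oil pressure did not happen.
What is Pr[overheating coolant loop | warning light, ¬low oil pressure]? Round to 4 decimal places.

By total probability over both values of overheating coolant loop:
  P(warning light | ¬low oil pressure) = 0.04×0.817 + 0.34×0.183
        = 0.032680 + 0.062220 = 0.094900
Keeping only the overheating coolant loop-present terms gives 0.062220, so
  P(overheating coolant loop | warning light, ¬low oil pressure) = 0.062220 / 0.094900 ≈ 0.6556

Pr[overheating coolant loop | warning light, ¬low oil pressure] ≈ 0.6556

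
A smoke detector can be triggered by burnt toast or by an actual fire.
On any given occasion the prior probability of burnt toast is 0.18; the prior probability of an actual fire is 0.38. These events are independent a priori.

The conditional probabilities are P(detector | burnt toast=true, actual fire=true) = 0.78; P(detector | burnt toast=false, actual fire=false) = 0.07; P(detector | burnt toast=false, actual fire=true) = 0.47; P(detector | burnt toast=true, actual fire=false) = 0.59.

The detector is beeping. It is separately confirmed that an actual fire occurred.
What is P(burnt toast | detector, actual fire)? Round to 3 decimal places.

P(detector | actual fire) = 0.47·0.82 + 0.78·0.18 = 0.385400 + 0.140400 = 0.525800
The burnt toast-present share is 0.78·0.18 = 0.140400.
Hence the posterior is 0.140400/0.525800 ≈ 0.267.

P(burnt toast | detector, actual fire) ≈ 0.267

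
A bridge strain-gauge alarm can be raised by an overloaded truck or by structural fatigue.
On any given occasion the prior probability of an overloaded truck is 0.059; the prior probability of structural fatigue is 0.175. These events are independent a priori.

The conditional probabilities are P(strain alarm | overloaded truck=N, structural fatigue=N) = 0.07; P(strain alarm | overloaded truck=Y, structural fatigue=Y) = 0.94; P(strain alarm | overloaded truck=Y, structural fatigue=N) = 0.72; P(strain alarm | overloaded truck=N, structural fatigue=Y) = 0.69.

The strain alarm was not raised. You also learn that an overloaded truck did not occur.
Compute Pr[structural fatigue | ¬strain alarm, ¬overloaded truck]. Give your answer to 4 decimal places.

Weight on structural fatigue=true, given the evidence: 0.31×0.175 = 0.054250
Denominator P(¬strain alarm | ¬overloaded truck): 0.93×0.825 + 0.31×0.175 = 0.821500
P(structural fatigue | ¬strain alarm, ¬overloaded truck) = 0.054250/0.821500 ≈ 0.0660

Pr[structural fatigue | ¬strain alarm, ¬overloaded truck] ≈ 0.0660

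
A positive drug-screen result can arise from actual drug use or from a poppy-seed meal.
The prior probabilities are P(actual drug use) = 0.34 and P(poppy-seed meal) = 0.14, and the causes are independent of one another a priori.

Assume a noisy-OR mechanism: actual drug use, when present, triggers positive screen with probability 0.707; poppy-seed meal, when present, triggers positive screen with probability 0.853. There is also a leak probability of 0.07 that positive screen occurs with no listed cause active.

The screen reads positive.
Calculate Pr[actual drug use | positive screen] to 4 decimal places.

Under noisy-OR, P(positive screen | causes) = 1 − (1−0.07)·∏(1−qᵢ) over the active causes.
Sum P(positive screen|·) weighted by the priors over the 4 (actual drug use, poppy-seed meal) configurations:
  P(positive screen) = 0.07×0.66×0.86 + 0.86329×0.66×0.14 + 0.72751×0.34×0.86 + 0.959944×0.34×0.14
        = 0.039732 + 0.079768 + 0.212724 + 0.045693 = 0.377917
Configurations with actual drug use contribute 0.258417, so
  P(actual drug use | positive screen) = 0.258417 / 0.377917 ≈ 0.6838

Pr[actual drug use | positive screen] ≈ 0.6838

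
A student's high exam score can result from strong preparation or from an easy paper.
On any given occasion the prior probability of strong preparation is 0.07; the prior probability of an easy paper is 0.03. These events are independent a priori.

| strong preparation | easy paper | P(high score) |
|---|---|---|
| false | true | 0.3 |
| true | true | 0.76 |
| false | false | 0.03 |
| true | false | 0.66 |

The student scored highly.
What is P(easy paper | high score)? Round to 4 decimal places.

Weight on easy paper=true, given the evidence: 0.008370 + 0.001596 = 0.009966
The normalizing constant is 0.03*0.93*0.97 + 0.3*0.93*0.03 + 0.66*0.07*0.97 + 0.76*0.07*0.03 = 0.081843
Posterior = 0.009966 / 0.081843 ≈ 0.1218

P(easy paper | high score) ≈ 0.1218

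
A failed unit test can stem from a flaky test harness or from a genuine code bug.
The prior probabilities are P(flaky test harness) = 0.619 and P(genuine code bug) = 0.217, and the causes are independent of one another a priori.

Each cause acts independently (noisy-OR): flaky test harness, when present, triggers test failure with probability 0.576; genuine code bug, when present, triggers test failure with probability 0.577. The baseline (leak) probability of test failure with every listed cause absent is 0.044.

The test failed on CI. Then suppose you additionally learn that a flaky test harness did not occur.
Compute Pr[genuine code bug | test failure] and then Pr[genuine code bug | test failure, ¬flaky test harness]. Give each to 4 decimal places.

Pr[genuine code bug | test failure] ≈ 0.3476; Pr[genuine code bug | test failure, ¬flaky test harness] ≈ 0.7895

Under noisy-OR, P(test failure | causes) = 1 − (1−0.044)·∏(1−qᵢ) over the active causes.
P(test failure) = 0.044·0.381·0.783 + 0.595612·0.381·0.217 + 0.594656·0.619·0.783 + 0.828539·0.619·0.217 = 0.013126 + 0.049243 + 0.288216 + 0.111292 = 0.461877
Restricting to configurations with genuine code bug present: 0.049243 + 0.111292 = 0.160535.
So P(genuine code bug | test failure) = 0.160535/0.461877 ≈ 0.3476.

Now condition on the additional information:
Weight on genuine code bug=true, given the evidence: 0.595612*0.217 = 0.129248
The normalizing constant is 0.044*0.783 + 0.595612*0.217 = 0.163700
Posterior = 0.129248 / 0.163700 ≈ 0.7895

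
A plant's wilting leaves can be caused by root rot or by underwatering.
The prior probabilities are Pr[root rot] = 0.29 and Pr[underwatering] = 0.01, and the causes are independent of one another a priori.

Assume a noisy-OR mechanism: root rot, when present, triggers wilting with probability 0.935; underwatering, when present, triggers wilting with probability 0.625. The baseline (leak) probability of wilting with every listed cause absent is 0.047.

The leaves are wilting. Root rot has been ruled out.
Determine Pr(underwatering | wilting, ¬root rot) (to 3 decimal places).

Under noisy-OR, P(wilting | causes) = 1 − (1−0.047)·∏(1−qᵢ) over the active causes.
P(wilting | ¬root rot) = 0.047*0.99 + 0.642625*0.01 = 0.046530 + 0.006426 = 0.052956
Of this, 0.006426 comes from 0.642625*0.01 (the underwatering=true cases).
Hence the posterior is 0.006426/0.052956 ≈ 0.121.

Pr(underwatering | wilting, ¬root rot) ≈ 0.121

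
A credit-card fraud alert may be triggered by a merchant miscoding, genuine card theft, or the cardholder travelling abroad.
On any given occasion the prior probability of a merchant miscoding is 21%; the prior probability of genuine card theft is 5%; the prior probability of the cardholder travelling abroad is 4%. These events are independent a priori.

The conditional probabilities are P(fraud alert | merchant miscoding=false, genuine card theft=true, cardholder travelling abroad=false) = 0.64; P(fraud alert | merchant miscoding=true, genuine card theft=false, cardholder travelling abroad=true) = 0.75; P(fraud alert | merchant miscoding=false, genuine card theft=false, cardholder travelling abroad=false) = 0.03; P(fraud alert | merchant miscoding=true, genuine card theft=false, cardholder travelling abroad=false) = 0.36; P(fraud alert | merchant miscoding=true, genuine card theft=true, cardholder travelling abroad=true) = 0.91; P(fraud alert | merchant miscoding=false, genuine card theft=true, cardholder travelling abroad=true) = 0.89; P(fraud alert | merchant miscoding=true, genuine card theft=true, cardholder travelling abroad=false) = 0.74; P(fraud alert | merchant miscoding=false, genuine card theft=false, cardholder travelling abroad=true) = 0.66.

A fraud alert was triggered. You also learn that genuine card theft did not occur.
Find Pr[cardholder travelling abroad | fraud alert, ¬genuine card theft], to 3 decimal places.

Pr[cardholder travelling abroad | fraud alert, ¬genuine card theft] ≈ 0.222

By total probability over the 4 (merchant miscoding, cardholder travelling abroad) configurations:
  P(fraud alert | ¬genuine card theft) = 0.03×0.79×0.96 + 0.66×0.79×0.04 + 0.36×0.21×0.96 + 0.75×0.21×0.04
        = 0.022752 + 0.020856 + 0.072576 + 0.006300 = 0.122484
The terms with cardholder travelling abroad present sum to 0.027156, so
  P(cardholder travelling abroad | fraud alert, ¬genuine card theft) = 0.027156 / 0.122484 ≈ 0.222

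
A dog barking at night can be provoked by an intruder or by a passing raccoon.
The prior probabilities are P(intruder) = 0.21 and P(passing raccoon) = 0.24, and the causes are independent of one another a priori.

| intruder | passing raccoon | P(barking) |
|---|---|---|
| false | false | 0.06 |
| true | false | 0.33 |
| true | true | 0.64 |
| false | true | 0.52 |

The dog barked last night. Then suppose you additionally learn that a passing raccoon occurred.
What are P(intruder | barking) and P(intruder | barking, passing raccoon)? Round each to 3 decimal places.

Enumerate the 4 (intruder, passing raccoon) configurations and weight by the priors:
  P(barking) = 0.06×0.79×0.76 + 0.52×0.79×0.24 + 0.33×0.21×0.76 + 0.64×0.21×0.24
        = 0.036024 + 0.098592 + 0.052668 + 0.032256 = 0.219540
Keeping only the intruder-present terms gives 0.084924, so
  P(intruder | barking) = 0.084924 / 0.219540 ≈ 0.387

Now condition on the additional information:
By total probability over both values of intruder:
  P(barking | passing raccoon) = 0.52·0.79 + 0.64·0.21
        = 0.410800 + 0.134400 = 0.545200
Keeping only the intruder-present terms gives 0.134400, so
  P(intruder | barking, passing raccoon) = 0.134400 / 0.545200 ≈ 0.247
Conditioning on passing raccoon lowers the posterior on intruder: the classic explaining-away effect in a common-effect structure.

P(intruder | barking) ≈ 0.387; P(intruder | barking, passing raccoon) ≈ 0.247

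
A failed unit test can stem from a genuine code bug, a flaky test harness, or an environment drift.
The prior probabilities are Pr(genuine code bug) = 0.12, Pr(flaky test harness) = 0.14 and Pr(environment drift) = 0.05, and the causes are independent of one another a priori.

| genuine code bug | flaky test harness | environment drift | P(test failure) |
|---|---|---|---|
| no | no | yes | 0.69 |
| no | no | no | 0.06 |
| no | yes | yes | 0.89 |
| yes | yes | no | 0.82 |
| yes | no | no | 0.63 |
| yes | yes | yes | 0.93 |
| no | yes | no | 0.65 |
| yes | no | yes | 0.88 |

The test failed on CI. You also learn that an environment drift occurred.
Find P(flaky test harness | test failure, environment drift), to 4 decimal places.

P(flaky test harness | test failure, environment drift) ≈ 0.1697

P(test failure | environment drift) = 0.69*0.88*0.86 + 0.89*0.88*0.14 + 0.88*0.12*0.86 + 0.93*0.12*0.14 = 0.522192 + 0.109648 + 0.090816 + 0.015624 = 0.738280
The flaky test harness-present share is 0.109648 + 0.015624 = 0.125272.
Hence the posterior is 0.125272/0.738280 ≈ 0.1697.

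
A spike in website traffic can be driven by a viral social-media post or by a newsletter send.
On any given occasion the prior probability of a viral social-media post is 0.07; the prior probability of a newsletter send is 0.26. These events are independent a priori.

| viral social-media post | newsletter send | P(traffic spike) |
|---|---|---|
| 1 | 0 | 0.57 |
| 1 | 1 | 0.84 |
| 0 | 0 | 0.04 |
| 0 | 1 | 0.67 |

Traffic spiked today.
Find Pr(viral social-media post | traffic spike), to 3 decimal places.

By total probability over the 4 (viral social-media post, newsletter send) configurations:
  P(traffic spike) = 0.04*0.93*0.74 + 0.67*0.93*0.26 + 0.57*0.07*0.74 + 0.84*0.07*0.26
        = 0.027528 + 0.162006 + 0.029526 + 0.015288 = 0.234348
Keeping only the viral social-media post-present terms gives 0.044814, so
  P(viral social-media post | traffic spike) = 0.044814 / 0.234348 ≈ 0.191

Pr(viral social-media post | traffic spike) ≈ 0.191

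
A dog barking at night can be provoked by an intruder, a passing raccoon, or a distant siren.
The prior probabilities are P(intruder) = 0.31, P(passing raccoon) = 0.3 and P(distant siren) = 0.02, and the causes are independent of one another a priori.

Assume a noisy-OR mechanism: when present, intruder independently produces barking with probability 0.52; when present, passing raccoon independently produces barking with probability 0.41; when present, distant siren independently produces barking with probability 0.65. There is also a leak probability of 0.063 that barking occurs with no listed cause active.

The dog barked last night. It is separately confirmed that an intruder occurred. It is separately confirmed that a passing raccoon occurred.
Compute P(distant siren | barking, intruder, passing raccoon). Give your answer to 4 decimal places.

Under noisy-OR, P(barking | causes) = 1 − (1−0.063)·∏(1−qᵢ) over the active causes.
Sum P(barking|·) weighted by the priors over both values of distant siren:
  P(barking | intruder, passing raccoon) = 0.734642·0.98 + 0.907125·0.02
        = 0.719949 + 0.018142 = 0.738091
Configurations with distant siren contribute 0.018142, so
  P(distant siren | barking, intruder, passing raccoon) = 0.018142 / 0.738091 ≈ 0.0246

P(distant siren | barking, intruder, passing raccoon) ≈ 0.0246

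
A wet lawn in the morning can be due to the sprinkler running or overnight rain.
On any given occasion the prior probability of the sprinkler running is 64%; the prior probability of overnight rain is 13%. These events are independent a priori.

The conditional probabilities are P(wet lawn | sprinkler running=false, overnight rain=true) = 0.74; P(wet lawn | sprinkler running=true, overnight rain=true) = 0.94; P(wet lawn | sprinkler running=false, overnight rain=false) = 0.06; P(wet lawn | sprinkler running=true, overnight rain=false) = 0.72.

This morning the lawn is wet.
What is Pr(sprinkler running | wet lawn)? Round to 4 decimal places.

Pr(sprinkler running | wet lawn) ≈ 0.8997

P(wet lawn) = 0.06*0.36*0.87 + 0.74*0.36*0.13 + 0.72*0.64*0.87 + 0.94*0.64*0.13 = 0.018792 + 0.034632 + 0.400896 + 0.078208 = 0.532528
The sprinkler running-present share is 0.400896 + 0.078208 = 0.479104.
Hence the posterior is 0.479104/0.532528 ≈ 0.8997.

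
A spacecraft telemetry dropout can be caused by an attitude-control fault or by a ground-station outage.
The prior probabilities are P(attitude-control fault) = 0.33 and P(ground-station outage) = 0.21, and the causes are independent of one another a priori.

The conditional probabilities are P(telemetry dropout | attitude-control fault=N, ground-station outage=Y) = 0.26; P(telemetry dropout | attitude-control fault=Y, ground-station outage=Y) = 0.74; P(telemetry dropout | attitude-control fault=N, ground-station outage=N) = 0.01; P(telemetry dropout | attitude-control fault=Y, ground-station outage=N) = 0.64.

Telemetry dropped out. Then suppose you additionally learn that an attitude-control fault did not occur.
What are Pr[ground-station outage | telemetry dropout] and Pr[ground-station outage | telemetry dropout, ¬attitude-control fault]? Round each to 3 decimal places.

Sum P(telemetry dropout|·) weighted by the priors over the 4 (attitude-control fault, ground-station outage) configurations:
  P(telemetry dropout) = 0.01×0.67×0.79 + 0.26×0.67×0.21 + 0.64×0.33×0.79 + 0.74×0.33×0.21
        = 0.005293 + 0.036582 + 0.166848 + 0.051282 = 0.260005
The terms with ground-station outage present sum to 0.087864, so
  P(ground-station outage | telemetry dropout) = 0.087864 / 0.260005 ≈ 0.338

With the extra evidence:
P(telemetry dropout | ¬attitude-control fault) = 0.01·0.79 + 0.26·0.21 = 0.007900 + 0.054600 = 0.062500
Of this, 0.054600 comes from 0.26·0.21 (the ground-station outage=true cases).
So P(ground-station outage | telemetry dropout, ¬attitude-control fault) = 0.054600/0.062500 ≈ 0.874.
With attitude-control fault excluded, ground-station outage must carry more of the explanatory weight for the telemetry dropout.

Pr[ground-station outage | telemetry dropout] ≈ 0.338; Pr[ground-station outage | telemetry dropout, ¬attitude-control fault] ≈ 0.874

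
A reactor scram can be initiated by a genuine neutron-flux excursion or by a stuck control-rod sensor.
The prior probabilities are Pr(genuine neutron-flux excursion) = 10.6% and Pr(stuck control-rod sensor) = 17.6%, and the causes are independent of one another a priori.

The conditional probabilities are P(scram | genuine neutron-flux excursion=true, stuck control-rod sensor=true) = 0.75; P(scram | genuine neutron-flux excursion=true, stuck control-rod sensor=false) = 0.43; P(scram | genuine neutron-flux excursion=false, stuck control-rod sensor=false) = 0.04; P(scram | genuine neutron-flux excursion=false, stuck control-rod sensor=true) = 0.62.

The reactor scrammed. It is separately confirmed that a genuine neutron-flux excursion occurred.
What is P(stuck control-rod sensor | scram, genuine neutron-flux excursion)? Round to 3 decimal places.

For the numerator, keep only stuck control-rod sensor=true terms: 0.75·0.176 = 0.132000
Denominator P(scram | genuine neutron-flux excursion): 0.43·0.824 + 0.75·0.176 = 0.486320
Posterior = 0.132000 / 0.486320 ≈ 0.271

P(stuck control-rod sensor | scram, genuine neutron-flux excursion) ≈ 0.271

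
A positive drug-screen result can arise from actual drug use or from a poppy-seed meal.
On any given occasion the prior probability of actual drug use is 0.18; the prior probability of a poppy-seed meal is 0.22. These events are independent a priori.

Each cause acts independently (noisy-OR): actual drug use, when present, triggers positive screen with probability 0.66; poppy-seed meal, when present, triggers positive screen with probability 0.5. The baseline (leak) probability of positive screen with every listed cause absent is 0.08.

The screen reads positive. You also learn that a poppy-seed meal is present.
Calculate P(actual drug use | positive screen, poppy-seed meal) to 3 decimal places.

P(actual drug use | positive screen, poppy-seed meal) ≈ 0.255

Under noisy-OR, P(positive screen | causes) = 1 − (1−0.08)·∏(1−qᵢ) over the active causes.
By total probability over both values of actual drug use:
  P(positive screen | poppy-seed meal) = 0.54*0.82 + 0.8436*0.18
        = 0.442800 + 0.151848 = 0.594648
Keeping only the actual drug use-present terms gives 0.151848, so
  P(actual drug use | positive screen, poppy-seed meal) = 0.151848 / 0.594648 ≈ 0.255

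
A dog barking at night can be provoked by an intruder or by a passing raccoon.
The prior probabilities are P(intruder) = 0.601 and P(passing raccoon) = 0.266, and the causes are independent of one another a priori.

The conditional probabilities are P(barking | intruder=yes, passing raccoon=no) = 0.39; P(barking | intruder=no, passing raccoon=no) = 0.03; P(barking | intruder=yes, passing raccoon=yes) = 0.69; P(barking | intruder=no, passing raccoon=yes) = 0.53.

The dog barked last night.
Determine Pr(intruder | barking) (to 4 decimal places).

Sum P(barking|·) weighted by the priors over the 4 (intruder, passing raccoon) configurations:
  P(barking) = 0.03·0.399·0.734 + 0.53·0.399·0.266 + 0.39·0.601·0.734 + 0.69·0.601·0.266
        = 0.008786 + 0.056251 + 0.172042 + 0.110308 = 0.347387
Configurations with intruder contribute 0.282350, so
  P(intruder | barking) = 0.282350 / 0.347387 ≈ 0.8128

Pr(intruder | barking) ≈ 0.8128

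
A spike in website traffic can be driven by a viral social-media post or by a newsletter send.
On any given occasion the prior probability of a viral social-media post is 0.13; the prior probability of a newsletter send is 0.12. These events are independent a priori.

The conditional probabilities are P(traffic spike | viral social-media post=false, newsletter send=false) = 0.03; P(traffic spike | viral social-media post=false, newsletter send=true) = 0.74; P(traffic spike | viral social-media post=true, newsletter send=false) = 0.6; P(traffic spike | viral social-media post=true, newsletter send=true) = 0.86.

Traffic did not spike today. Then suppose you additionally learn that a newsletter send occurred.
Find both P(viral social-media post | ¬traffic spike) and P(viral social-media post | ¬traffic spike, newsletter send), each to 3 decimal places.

P(¬traffic spike) = 0.97*0.87*0.88 + 0.26*0.87*0.12 + 0.4*0.13*0.88 + 0.14*0.13*0.12 = 0.742632 + 0.027144 + 0.045760 + 0.002184 = 0.817720
The viral social-media post-present share is 0.045760 + 0.002184 = 0.047944.
P(viral social-media post | ¬traffic spike) = 0.047944 / 0.817720 ≈ 0.059

Now condition on the additional information:
Sum P(¬traffic spike|·) weighted by the priors over both values of viral social-media post:
  P(¬traffic spike | newsletter send) = 0.26*0.87 + 0.14*0.13
        = 0.226200 + 0.018200 = 0.244400
Configurations with viral social-media post contribute 0.018200, so
  P(viral social-media post | ¬traffic spike, newsletter send) = 0.018200 / 0.244400 ≈ 0.074

P(viral social-media post | ¬traffic spike) ≈ 0.059; P(viral social-media post | ¬traffic spike, newsletter send) ≈ 0.074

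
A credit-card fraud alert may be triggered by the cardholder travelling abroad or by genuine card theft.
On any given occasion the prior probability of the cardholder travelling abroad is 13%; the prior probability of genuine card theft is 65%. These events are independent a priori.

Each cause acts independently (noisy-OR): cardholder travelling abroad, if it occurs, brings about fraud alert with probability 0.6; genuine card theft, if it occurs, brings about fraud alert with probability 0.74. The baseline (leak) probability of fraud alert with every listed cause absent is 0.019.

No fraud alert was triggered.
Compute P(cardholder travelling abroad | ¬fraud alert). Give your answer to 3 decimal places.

P(cardholder travelling abroad | ¬fraud alert) ≈ 0.056

Under noisy-OR, P(fraud alert | causes) = 1 − (1−0.019)·∏(1−qᵢ) over the active causes.
For the numerator, keep only cardholder travelling abroad=true terms: 0.017854 + 0.008621 = 0.026475
The normalizing constant is 0.981*0.87*0.35 + 0.25506*0.87*0.65 + 0.3924*0.13*0.35 + 0.102024*0.13*0.65 = 0.469425
Posterior = 0.026475 / 0.469425 ≈ 0.056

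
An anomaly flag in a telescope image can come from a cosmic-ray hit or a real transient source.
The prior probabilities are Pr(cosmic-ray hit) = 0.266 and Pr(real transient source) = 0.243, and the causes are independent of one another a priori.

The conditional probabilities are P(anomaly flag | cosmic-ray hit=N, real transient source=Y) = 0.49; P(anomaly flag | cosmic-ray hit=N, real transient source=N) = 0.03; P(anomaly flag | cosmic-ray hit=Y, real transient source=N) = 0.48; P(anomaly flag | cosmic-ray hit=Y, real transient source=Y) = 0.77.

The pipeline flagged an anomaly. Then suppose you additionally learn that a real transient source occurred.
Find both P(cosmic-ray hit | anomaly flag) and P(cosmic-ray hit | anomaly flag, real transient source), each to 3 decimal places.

P(cosmic-ray hit | anomaly flag) ≈ 0.585; P(cosmic-ray hit | anomaly flag, real transient source) ≈ 0.363

By total probability over the 4 (cosmic-ray hit, real transient source) configurations:
  P(anomaly flag) = 0.03·0.734·0.757 + 0.49·0.734·0.243 + 0.48·0.266·0.757 + 0.77·0.266·0.243
        = 0.016669 + 0.087397 + 0.096654 + 0.049771 = 0.250491
Keeping only the cosmic-ray hit-present terms gives 0.146425, so
  P(cosmic-ray hit | anomaly flag) = 0.146425 / 0.250491 ≈ 0.585

With the extra evidence:
P(anomaly flag | real transient source) = 0.49×0.734 + 0.77×0.266 = 0.359660 + 0.204820 = 0.564480
Restricting to configurations with cosmic-ray hit present: 0.77×0.266 = 0.204820.
Hence the posterior is 0.204820/0.564480 ≈ 0.363.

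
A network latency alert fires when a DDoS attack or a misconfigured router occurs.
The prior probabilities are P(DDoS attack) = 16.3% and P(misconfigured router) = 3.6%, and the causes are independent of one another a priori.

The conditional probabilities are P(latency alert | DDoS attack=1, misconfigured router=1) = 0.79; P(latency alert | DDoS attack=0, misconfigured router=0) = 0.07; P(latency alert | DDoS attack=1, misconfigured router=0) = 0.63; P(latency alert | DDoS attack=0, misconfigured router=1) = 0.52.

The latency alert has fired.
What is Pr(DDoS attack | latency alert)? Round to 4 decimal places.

P(latency alert) = 0.07·0.837·0.964 + 0.52·0.837·0.036 + 0.63·0.163·0.964 + 0.79·0.163·0.036 = 0.056481 + 0.015669 + 0.098993 + 0.004636 = 0.175779
Of this, 0.103629 comes from 0.098993 + 0.004636 (the DDoS attack=true cases).
So P(DDoS attack | latency alert) = 0.103629/0.175779 ≈ 0.5895.

Pr(DDoS attack | latency alert) ≈ 0.5895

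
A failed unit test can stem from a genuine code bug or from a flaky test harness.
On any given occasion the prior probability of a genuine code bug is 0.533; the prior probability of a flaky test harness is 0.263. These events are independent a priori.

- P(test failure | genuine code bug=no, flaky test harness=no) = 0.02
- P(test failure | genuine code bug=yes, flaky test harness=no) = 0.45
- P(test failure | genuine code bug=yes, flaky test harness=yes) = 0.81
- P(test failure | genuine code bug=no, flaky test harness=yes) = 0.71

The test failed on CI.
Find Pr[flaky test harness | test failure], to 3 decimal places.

Sum P(test failure|·) weighted by the priors over the 4 (genuine code bug, flaky test harness) configurations:
  P(test failure) = 0.02·0.467·0.737 + 0.71·0.467·0.263 + 0.45·0.533·0.737 + 0.81·0.533·0.263
        = 0.006884 + 0.087203 + 0.176769 + 0.113545 = 0.384401
Configurations with flaky test harness contribute 0.200748, so
  P(flaky test harness | test failure) = 0.200748 / 0.384401 ≈ 0.522

Pr[flaky test harness | test failure] ≈ 0.522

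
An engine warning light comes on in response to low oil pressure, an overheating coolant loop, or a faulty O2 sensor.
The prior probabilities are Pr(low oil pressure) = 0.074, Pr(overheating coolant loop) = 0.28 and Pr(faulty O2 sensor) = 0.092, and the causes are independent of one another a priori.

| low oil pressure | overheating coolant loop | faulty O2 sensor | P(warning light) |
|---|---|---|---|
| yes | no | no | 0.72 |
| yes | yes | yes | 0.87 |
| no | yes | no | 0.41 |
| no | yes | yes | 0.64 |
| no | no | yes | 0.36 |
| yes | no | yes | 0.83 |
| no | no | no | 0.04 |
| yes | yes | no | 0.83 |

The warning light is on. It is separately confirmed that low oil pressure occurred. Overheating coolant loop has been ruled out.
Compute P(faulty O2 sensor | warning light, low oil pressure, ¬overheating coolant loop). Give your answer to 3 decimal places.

Sum P(warning light|·) weighted by the priors over both values of faulty O2 sensor:
  P(warning light | low oil pressure, ¬overheating coolant loop) = 0.72×0.908 + 0.83×0.092
        = 0.653760 + 0.076360 = 0.730120
Configurations with faulty O2 sensor contribute 0.076360, so
  P(faulty O2 sensor | warning light, low oil pressure, ¬overheating coolant loop) = 0.076360 / 0.730120 ≈ 0.105

P(faulty O2 sensor | warning light, low oil pressure, ¬overheating coolant loop) ≈ 0.105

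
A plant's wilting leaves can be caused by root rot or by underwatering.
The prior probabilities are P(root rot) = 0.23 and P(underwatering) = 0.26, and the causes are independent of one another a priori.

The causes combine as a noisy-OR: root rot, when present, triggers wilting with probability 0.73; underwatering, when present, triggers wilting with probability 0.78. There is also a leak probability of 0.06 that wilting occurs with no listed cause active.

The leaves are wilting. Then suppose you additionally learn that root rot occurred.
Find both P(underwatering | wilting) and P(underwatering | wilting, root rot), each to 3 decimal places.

Under noisy-OR, P(wilting | causes) = 1 − (1−0.06)·∏(1−qᵢ) over the active causes.
Enumerate the 4 (root rot, underwatering) configurations and weight by the priors:
  P(wilting) = 0.06·0.77·0.74 + 0.7932·0.77·0.26 + 0.7462·0.23·0.74 + 0.944164·0.23·0.26
        = 0.034188 + 0.158799 + 0.127003 + 0.056461 = 0.376451
Configurations with underwatering contribute 0.215260, so
  P(underwatering | wilting) = 0.215260 / 0.376451 ≈ 0.572

With the extra evidence:
By total probability over both values of underwatering:
  P(wilting | root rot) = 0.7462*0.74 + 0.944164*0.26
        = 0.552188 + 0.245483 = 0.797671
Keeping only the underwatering-present terms gives 0.245483, so
  P(underwatering | wilting, root rot) = 0.245483 / 0.797671 ≈ 0.308
The drop from 0.572 to 0.308 is the explaining-away (discounting) effect.

P(underwatering | wilting) ≈ 0.572; P(underwatering | wilting, root rot) ≈ 0.308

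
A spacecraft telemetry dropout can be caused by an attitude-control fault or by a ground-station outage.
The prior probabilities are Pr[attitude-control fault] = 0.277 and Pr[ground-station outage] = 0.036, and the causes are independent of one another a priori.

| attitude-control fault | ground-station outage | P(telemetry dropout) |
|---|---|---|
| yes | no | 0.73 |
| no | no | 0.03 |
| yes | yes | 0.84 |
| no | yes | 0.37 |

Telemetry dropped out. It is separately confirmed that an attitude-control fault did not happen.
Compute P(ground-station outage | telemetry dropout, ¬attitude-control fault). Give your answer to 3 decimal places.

Enumerate both values of ground-station outage and weight by the priors:
  P(telemetry dropout | ¬attitude-control fault) = 0.03×0.964 + 0.37×0.036
        = 0.028920 + 0.013320 = 0.042240
Configurations with ground-station outage contribute 0.013320, so
  P(ground-station outage | telemetry dropout, ¬attitude-control fault) = 0.013320 / 0.042240 ≈ 0.315

P(ground-station outage | telemetry dropout, ¬attitude-control fault) ≈ 0.315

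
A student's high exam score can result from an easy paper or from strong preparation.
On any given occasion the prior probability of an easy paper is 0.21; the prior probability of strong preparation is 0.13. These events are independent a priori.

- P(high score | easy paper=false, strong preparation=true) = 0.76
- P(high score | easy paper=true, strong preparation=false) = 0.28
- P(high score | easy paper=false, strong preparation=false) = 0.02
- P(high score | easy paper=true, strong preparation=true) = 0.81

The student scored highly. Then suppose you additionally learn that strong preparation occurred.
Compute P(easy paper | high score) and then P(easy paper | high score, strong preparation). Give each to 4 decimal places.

By total probability over the 4 (easy paper, strong preparation) configurations:
  P(high score) = 0.02×0.79×0.87 + 0.76×0.79×0.13 + 0.28×0.21×0.87 + 0.81×0.21×0.13
        = 0.013746 + 0.078052 + 0.051156 + 0.022113 = 0.165067
Keeping only the easy paper-present terms gives 0.073269, so
  P(easy paper | high score) = 0.073269 / 0.165067 ≈ 0.4439

Now also conditioning on strong preparation=true:
By total probability over both values of easy paper:
  P(high score | strong preparation) = 0.76·0.79 + 0.81·0.21
        = 0.600400 + 0.170100 = 0.770500
Keeping only the easy paper-present terms gives 0.170100, so
  P(easy paper | high score, strong preparation) = 0.170100 / 0.770500 ≈ 0.2208
The drop from 0.4439 to 0.2208 is the explaining-away (discounting) effect.

P(easy paper | high score) ≈ 0.4439; P(easy paper | high score, strong preparation) ≈ 0.2208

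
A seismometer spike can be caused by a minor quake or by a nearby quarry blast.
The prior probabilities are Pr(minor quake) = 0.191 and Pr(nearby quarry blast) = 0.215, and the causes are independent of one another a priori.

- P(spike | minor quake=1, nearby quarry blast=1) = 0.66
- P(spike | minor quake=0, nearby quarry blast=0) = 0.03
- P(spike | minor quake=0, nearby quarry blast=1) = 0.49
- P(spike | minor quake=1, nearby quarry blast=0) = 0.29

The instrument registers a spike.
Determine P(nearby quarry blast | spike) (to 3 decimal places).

P(spike) = 0.03*0.809*0.785 + 0.49*0.809*0.215 + 0.29*0.191*0.785 + 0.66*0.191*0.215 = 0.019052 + 0.085228 + 0.043481 + 0.027103 = 0.174864
The nearby quarry blast-present share is 0.085228 + 0.027103 = 0.112331.
Hence the posterior is 0.112331/0.174864 ≈ 0.642.

P(nearby quarry blast | spike) ≈ 0.642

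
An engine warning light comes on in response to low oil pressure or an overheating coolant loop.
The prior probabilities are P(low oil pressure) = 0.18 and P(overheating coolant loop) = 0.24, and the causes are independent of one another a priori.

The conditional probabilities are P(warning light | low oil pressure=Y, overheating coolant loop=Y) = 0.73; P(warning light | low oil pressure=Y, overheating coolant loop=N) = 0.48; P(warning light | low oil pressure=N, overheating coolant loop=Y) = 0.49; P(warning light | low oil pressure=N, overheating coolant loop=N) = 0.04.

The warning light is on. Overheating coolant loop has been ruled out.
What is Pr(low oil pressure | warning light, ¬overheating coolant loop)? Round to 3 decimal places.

P(warning light | ¬overheating coolant loop) = 0.04×0.82 + 0.48×0.18 = 0.032800 + 0.086400 = 0.119200
Restricting to configurations with low oil pressure present: 0.48×0.18 = 0.086400.
So P(low oil pressure | warning light, ¬overheating coolant loop) = 0.086400/0.119200 ≈ 0.725.

Pr(low oil pressure | warning light, ¬overheating coolant loop) ≈ 0.725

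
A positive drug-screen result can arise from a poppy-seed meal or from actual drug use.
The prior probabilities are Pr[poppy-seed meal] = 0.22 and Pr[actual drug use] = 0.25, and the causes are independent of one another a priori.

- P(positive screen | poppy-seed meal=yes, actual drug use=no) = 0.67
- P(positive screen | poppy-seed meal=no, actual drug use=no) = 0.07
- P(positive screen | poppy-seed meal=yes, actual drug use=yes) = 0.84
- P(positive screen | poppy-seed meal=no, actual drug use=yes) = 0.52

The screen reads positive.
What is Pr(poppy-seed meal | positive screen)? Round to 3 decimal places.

P(positive screen) = 0.07×0.78×0.75 + 0.52×0.78×0.25 + 0.67×0.22×0.75 + 0.84×0.22×0.25 = 0.040950 + 0.101400 + 0.110550 + 0.046200 = 0.299100
The poppy-seed meal-present share is 0.110550 + 0.046200 = 0.156750.
So P(poppy-seed meal | positive screen) = 0.156750/0.299100 ≈ 0.524.

Pr(poppy-seed meal | positive screen) ≈ 0.524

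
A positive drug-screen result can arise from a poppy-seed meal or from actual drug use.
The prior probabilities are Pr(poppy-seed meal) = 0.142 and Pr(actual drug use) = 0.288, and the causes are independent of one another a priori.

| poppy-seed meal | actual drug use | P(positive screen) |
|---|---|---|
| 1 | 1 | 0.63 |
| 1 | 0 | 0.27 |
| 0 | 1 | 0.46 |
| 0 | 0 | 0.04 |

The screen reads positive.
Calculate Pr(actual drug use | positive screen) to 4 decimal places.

For the numerator, keep only actual drug use=true terms: 0.113668 + 0.025764 = 0.139432
Normalizer over all consistent configurations: 0.04·0.858·0.712 + 0.46·0.858·0.288 + 0.27·0.142·0.712 + 0.63·0.142·0.288 = 0.191166
P(actual drug use | positive screen) = 0.139432/0.191166 ≈ 0.7294

Pr(actual drug use | positive screen) ≈ 0.7294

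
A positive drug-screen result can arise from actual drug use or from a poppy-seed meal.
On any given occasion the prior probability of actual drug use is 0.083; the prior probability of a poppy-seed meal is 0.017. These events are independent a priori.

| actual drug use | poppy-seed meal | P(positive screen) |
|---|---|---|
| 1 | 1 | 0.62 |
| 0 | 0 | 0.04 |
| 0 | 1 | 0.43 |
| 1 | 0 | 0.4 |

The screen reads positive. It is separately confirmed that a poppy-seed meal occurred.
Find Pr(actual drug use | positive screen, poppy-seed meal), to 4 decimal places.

P(positive screen | poppy-seed meal) = 0.43·0.917 + 0.62·0.083 = 0.394310 + 0.051460 = 0.445770
The actual drug use-present share is 0.62·0.083 = 0.051460.
Hence the posterior is 0.051460/0.445770 ≈ 0.1154.

Pr(actual drug use | positive screen, poppy-seed meal) ≈ 0.1154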